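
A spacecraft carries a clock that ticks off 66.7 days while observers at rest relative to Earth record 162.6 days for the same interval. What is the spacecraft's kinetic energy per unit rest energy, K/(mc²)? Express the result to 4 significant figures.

1.438

From Δt = γΔτ: γ = 162.6/66.7 = 2.43778.
K/(mc²) = γ − 1 = 2.43778 − 1 = 1.438.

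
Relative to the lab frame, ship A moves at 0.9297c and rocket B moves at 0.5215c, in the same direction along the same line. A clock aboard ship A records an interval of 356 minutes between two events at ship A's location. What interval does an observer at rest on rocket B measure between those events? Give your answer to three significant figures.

Speed of ship A in rocket B's frame: u = (v_A − v_B)/(1 − v_A v_B/c²) = (0.9297 − 0.5215)/(1 − 0.9297×0.5215) = 0.4082/0.51516145 = 0.79237; |u| = 0.79237c.
At |u| = 0.79237c, γ = (1 − 0.62785)^(−1/2) = 1.6392.
Ship A's interval is proper; time dilation gives Δt_B = γΔτ = 1.6392 × 356 minutes = 584 minutes.

584 minutes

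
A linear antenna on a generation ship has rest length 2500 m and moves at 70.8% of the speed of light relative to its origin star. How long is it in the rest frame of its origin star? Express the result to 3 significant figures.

γ = 1/√(1 − β²) = 1/√(1 − 0.501264) = 1/√0.498736 = 1/0.706212 = 1.416.
Along the direction of motion the measured length is L₀/γ = 2500/1.416 = 1770 m.

1770 m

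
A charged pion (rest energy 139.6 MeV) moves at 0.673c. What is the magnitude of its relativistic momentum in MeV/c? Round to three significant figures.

127 MeV/c

γ = 1/√(1 − β²) = 1/√(1 − 0.452929) = 1/√0.547071 = 1/0.739642 = 1.352.
Momentum: p = γβ·mc = 1.352 × 0.673 × 139.6 MeV/c = 127 MeV/c.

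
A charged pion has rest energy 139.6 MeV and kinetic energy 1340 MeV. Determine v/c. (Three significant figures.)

γ = 1 + K/(mc²) = 1 + 1340/139.6 = 10.599.
β = √(1 − 1/γ²) = √(1 − 0.00890164) = √0.99109836 = 0.996.

0.996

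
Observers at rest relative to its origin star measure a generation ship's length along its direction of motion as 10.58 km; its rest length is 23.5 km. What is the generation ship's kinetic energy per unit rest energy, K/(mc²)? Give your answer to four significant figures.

1.221

From L = L₀/γ: γ = 23.5/10.58 = 2.22117.
Since K = (γ−1)mc², K/(mc²) = 2.22117 − 1 = 1.221.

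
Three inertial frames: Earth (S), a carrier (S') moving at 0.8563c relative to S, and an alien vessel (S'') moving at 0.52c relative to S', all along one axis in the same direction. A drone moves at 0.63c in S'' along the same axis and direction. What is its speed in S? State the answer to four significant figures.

0.9890c

First combine the drone and alien vessel (S''→S'): u₁ = (0.63 + 0.52)/(1 + 0.63×0.52) = 1.15/1.3276 = 0.86622.
Then combine with the carrier (S'→S): u = (0.86622 + 0.8563)/(1 + 0.86622×0.8563) = 1.72252/1.741744186 = 0.98896.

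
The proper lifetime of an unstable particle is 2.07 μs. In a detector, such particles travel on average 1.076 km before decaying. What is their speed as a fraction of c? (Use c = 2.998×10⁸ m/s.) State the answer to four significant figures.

0.8662c

d = βγcτ ⇒ βγ = d/(cτ) = 1076 m / (620.586 m) = 1.7338.
β = (βγ)/√(1+(βγ)²) = 1.7338/√4.00606 = 0.8662.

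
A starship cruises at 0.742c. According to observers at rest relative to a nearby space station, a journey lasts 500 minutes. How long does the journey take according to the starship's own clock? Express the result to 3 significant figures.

335 minutes

Lorentz factor: γ = (1 − 0.550564)^(−1/2) = 1.4916.
The starship's clock runs slow as seen from a nearby space station, so Δτ = Δt/γ = 500/1.4916 = 335 minutes.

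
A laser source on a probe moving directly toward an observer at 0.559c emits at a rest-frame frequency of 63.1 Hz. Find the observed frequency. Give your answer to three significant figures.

Relativistic Doppler (source moving toward): f_obs = f_src · √((1+β)/(1−β)).
With β = 0.559: factor = √(1.559/0.441) = 1.8802.
f_obs = 63.1 × 1.8802 = 119 Hz.

119 Hz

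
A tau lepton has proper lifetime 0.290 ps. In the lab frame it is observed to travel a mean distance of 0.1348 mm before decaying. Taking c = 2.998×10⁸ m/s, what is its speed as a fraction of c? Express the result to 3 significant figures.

Let x = d/(cτ) = 1.348×10^-4 m / (2.998×10⁸ m/s × 2.900×10^-13 s) = 1.5505. Since d = βγcτ, x = βγ = β/√(1−β²).
Solving: β² = x²/(1+x²) = 2.40405/3.40405 = 0.706232, so β = 0.840.

0.840c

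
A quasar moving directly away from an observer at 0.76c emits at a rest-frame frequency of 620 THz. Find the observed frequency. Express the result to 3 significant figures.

229 THz

Relativistic Doppler (source moving away): f_obs = f_src · √((1−β)/(1+β)).
With β = 0.76: factor = √(0.24/1.76) = 0.36927.
f_obs = 620 × 0.36927 = 229 THz.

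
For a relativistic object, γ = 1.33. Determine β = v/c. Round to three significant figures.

β = √(1 − 1/γ²) = √(1 − 1/1.7689) = √0.434677 = 0.659.

0.659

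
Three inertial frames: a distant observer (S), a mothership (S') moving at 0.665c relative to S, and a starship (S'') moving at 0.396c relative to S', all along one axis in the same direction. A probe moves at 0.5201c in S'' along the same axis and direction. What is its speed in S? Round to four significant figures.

First combine the probe and starship (S''→S'): u₁ = (0.5201 + 0.396)/(1 + 0.5201×0.396) = 0.9161/1.2059596 = 0.75964.
Then combine with the mothership (S'→S): u = (0.75964 + 0.665)/(1 + 0.75964×0.665) = 1.42464/1.5051606 = 0.9465.

0.9465c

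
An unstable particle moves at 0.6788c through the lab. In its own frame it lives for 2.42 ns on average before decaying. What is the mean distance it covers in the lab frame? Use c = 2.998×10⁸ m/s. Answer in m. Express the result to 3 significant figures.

0.671 m

With β = 0.6788, γ = 1/√(1 − 0.6788²) = 1/√0.53923056 = 1.3618.
Lab-frame lifetime: Δt = γτ = 1.3618 × 2.42 ns = 3.2956 ns.
Distance: d = vΔt = 0.6788 × 2.998×10⁸ m/s × 3.2956×10^-9 s = 0.671 m.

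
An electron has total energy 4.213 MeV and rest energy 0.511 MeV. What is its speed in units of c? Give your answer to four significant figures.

γ = E/(mc²) = 4.213/0.511 = 8.2446.
β = √(1 − 1/γ²) = √(1 − 0.0147116) = √0.9852884 = 0.9926.

0.9926c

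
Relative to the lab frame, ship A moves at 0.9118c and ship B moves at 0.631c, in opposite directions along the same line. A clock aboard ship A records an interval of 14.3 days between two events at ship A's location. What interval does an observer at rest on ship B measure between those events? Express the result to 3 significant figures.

Transform ship A's velocity into ship B's frame: (0.9118 + 0.631)/(1 + 0.9118·0.631) = 1.5428/1.5753458, so the relative speed is 0.97934c.
At |u| = 0.97934c, γ = (1 − 0.959107)^(−1/2) = 4.9451.
The clock on ship A records proper time, so ship B measures Δt = γΔτ = 4.9451 × 14.3 = 70.7 days.

70.7 days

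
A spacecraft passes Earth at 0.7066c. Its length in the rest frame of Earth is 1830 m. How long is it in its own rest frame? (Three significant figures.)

2590 m

Lorentz factor: γ = (1 − 0.49928356)^(−1/2) = 1.4132.
Proper length: L₀ = γ·L = 1.4132 × 1830 = 2590 m.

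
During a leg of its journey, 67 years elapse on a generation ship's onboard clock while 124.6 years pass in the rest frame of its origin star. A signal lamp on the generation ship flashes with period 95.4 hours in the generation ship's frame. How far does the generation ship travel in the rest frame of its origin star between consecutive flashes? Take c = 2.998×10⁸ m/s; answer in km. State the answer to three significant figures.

γ = Δt/Δτ = 124.6/67 = 1.8597.
β = √(1 − 1/γ²) = 0.84312. Lab-frame period = γτ = 1.8597×95.4 hours = 177.42 hours. Distance = βc × γτ = 0.84312 × 2.998×10⁸ m/s × 638712 s = 1.6145×10^14 m = 1.61×10^11 km.

1.61×10^11 km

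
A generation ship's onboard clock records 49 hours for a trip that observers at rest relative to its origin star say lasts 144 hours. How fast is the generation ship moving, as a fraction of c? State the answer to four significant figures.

γ = Δt/Δτ = 144/49 = 2.9388.
β = √(1 − 1/γ²) = √(1 − 0.115787) = √0.884213 = 0.9403.

0.9403c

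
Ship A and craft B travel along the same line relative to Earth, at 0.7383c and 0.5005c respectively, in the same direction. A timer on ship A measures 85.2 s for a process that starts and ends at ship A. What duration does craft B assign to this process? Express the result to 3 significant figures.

92.0 s

The velocity of ship A relative to craft B is (0.7383 − 0.5005)c / (1 − 0.7383×0.5005) = 0.37717c; relative speed 0.37717c.
At |u| = 0.37717c, γ = (1 − 0.142257)^(−1/2) = 1.0797.
The clock on ship A records proper time, so craft B measures Δt = γΔτ = 1.0797 × 85.2 = 92.0 s.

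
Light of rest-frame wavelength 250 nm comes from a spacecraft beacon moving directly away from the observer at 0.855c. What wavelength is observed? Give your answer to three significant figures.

Relativistic Doppler for wavelength: λ_obs = λ_src · √((1+β)/(1−β)).
With β = 0.855: factor = √(1.855/0.145) = 3.5767.
λ_obs = 250 × 3.5767 = 894 nm.

894 nm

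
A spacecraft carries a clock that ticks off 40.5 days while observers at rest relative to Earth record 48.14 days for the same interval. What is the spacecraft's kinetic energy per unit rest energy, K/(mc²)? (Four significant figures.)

The time-dilation ratio gives γ = 48.14/40.5 = 1.18864.
Since K = (γ−1)mc², K/(mc²) = 1.18864 − 1 = 0.1886.

0.1886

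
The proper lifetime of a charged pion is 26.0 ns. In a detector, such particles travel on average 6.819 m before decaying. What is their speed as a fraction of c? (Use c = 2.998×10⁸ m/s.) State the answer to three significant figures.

0.658c

Lab distance = (lab lifetime)·v = γτ·βc, so βγ = d/(cτ) = 6.819/(2.998×10⁸ × 2.600×10^-8) = 0.87481.
With βγ = 0.87481: γ² = 1 + (βγ)² = 1.765293, and β = (βγ)/γ = 0.87481/1.32864 = 0.658.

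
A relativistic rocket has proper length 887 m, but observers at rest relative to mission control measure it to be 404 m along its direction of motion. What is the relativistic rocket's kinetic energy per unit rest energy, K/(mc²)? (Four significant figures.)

1.196

Length contraction gives γ = L₀/L = 887/404 = 2.19554.
K/(mc²) = γ − 1 = 2.19554 − 1 = 1.196.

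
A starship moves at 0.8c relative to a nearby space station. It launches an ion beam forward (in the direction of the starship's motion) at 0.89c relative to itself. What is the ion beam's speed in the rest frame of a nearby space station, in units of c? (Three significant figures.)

0.987c

In units of c, u = (u' + v)/(1 + u'v) with u' = 0.89 and v = 0.8.
Numerator: 0.89 + 0.8 = 1.69. Denominator: 1 + (0.89)(0.8) = 1.712.
u = 1.69/1.712 = 0.98715, so the speed is 0.987c.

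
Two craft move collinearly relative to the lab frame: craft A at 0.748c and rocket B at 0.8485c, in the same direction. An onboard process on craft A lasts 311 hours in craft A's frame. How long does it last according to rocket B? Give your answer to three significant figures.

Speed of craft A in rocket B's frame: u = (v_A − v_B)/(1 − v_A v_B/c²) = (0.748 − 0.8485)/(1 − 0.748×0.8485) = −0.1005/0.365322 = −0.2751; |u| = 0.2751c.
γ for this relative speed: γ = 1/√(1 − 0.07568) = 1.0401.
The clock on craft A records proper time, so rocket B measures Δt = γΔτ = 1.0401 × 311 = 323 hours.

323 hours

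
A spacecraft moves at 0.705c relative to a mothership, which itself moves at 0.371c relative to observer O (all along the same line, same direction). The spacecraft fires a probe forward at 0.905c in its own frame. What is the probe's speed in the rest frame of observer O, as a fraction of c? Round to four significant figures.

0.9921c

Compose velocities in two stages. Stage 1 (into S'): u₁ = (0.905+0.705)/(1+0.905×0.705) = 0.98289.
Stage 2 (into S): u = (0.98289+0.371)/(1+0.98289×0.371) = 0.99211, so the speed is 0.9921c.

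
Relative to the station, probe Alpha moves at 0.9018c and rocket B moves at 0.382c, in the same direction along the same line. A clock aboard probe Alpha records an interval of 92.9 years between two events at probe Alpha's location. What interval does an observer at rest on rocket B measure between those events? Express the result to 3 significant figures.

152 years

Speed of probe Alpha in rocket B's frame: u = (v_A − v_B)/(1 − v_A v_B/c²) = (0.9018 − 0.382)/(1 − 0.9018×0.382) = 0.5198/0.6555124 = 0.79297; |u| = 0.79297c.
At |u| = 0.79297c, γ = (1 − 0.628801)^(−1/2) = 1.6413.
Probe Alpha's interval is proper; time dilation gives Δt_B = γΔτ = 1.6413 × 92.9 years = 152 years.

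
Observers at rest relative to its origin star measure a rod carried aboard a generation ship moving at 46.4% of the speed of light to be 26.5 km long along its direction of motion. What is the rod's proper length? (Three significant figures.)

29.9 km

With β = 0.464, γ = 1/√(1 − 0.464²) = 1/√0.784704 = 1.1289.
Proper length: L₀ = γ·L = 1.1289 × 26.5 = 29.9 km.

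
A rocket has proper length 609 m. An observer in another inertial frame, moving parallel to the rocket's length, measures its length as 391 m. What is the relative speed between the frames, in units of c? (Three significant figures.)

Length contraction gives γ = L₀/L = 609/391 = 1.5575.
β = √(1 − 1/γ²) = √0.587766 = 0.767.

0.767c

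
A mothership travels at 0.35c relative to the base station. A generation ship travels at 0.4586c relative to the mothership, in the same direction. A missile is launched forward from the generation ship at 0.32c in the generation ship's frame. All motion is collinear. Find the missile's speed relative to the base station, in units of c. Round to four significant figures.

Apply u = (u'+v)/(1+u'v) twice. Missile in the mothership frame: (0.32+0.4586)/(1+0.32·0.4586) = 0.7786/1.146752 = 0.67896c.
That velocity, transformed to the rest frame of the base station: (0.67896+0.35)/(1+0.67896·0.35) = 1.02896/1.237636 = 0.83139c.

0.8314c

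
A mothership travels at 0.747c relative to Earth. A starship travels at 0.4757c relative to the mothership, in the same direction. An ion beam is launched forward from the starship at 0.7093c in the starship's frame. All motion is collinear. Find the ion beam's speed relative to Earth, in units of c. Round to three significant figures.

First combine the ion beam and starship (S''→S'): u₁ = (0.7093 + 0.4757)/(1 + 0.7093×0.4757) = 1.185/1.33741401 = 0.88604.
Then combine with the mothership (S'→S): u = (0.88604 + 0.747)/(1 + 0.88604×0.747) = 1.63304/1.66187188 = 0.98265.

0.983c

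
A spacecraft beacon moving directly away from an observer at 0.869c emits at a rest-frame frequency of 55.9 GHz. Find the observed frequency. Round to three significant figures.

14.8 GHz

Relativistic Doppler (source moving away): f_obs = f_src · √((1−β)/(1+β)).
With β = 0.869: factor = √(0.131/1.869) = 0.26475.
f_obs = 55.9 × 0.26475 = 14.8 GHz.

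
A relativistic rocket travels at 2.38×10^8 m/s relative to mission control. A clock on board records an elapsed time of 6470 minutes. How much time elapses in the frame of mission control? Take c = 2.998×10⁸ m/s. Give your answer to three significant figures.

β = v/c = (2.38×10^8 m/s)/(2.998×10⁸ m/s) = 0.793863.
β² = 0.6302185, so γ = 1/√0.3697815 = 1.6445.
Time dilation: Δt = γ·Δτ = 1.6445 × 6470 = 10600 minutes.

10600 minutes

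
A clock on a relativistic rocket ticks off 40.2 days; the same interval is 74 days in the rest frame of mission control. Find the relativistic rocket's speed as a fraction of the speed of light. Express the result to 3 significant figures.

γ = Δt/Δτ = 74/40.2 = 1.8408.
β = √(1 − 1/γ²) = √(1 − 0.295112) = √0.704888 = 0.840.

0.840c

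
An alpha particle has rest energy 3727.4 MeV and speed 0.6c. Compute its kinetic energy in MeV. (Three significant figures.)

With β = 0.6, γ = 1/√(1 − 0.6²) = 1/√0.64 = 1.25.
Kinetic energy: K = (γ − 1)mc² = (1.25 − 1) × 3727.4 MeV = 0.25 × 3727.4 = 932 MeV.

932 MeV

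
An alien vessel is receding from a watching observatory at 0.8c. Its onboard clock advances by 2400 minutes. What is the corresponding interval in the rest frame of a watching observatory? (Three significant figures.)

β² = 0.64, so γ = 1/√0.36 = 1.6667.
The onboard clock measures proper time, so the interval in the rest frame of a watching observatory is dilated: Δt = γ·Δτ = 1.6667 × 2400 minutes = 4000 minutes.

4000 minutes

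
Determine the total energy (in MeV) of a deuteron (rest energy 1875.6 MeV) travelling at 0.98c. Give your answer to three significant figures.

With β = 0.98, γ = 1/√(1 − 0.98²) = 1/√0.0396 = 5.0252.
Total energy: E = γmc² = 5.0252 × 1875.6 MeV = 9430 MeV.

9430 MeV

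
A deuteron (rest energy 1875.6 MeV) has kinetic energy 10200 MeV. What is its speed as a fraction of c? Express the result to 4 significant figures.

0.9879c

K = (γ−1)mc², so γ = 1 + 10200/1875.6 = 6.4383.
Then v/c = √(1 − γ⁻²) = √(1 − 0.0241245) = √0.9758755 = 0.9879.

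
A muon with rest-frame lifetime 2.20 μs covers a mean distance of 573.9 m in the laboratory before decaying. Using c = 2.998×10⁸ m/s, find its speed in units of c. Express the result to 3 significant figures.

Let x = d/(cτ) = 573.9 m / (2.998×10⁸ m/s × 2.200×10^-6 s) = 0.87013. Since d = βγcτ, x = βγ = β/√(1−β²).
Solving: β² = x²/(1+x²) = 0.757126/1.757126 = 0.430889, so β = 0.656.

0.656c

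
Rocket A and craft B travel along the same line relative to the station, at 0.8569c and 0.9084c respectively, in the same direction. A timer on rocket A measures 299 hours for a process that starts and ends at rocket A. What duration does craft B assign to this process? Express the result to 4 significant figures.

307.4 hours

Transform rocket A's velocity into craft B's frame: (0.8569 − 0.9084)/(1 − 0.8569·0.9084) = −0.0515/0.22159204, so the relative speed is 0.23241c.
At |u| = 0.23241c, γ = (1 − 0.0540144)^(−1/2) = 1.0282.
The clock on rocket A records proper time, so craft B measures Δt = γΔτ = 1.0282 × 299 = 307.4 hours.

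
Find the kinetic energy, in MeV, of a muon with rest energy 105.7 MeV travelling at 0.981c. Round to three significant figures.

439 MeV

Lorentz factor: γ = (1 − 0.962361)^(−1/2) = 5.1544.
Kinetic energy: K = (γ − 1)mc² = (5.1544 − 1) × 105.7 MeV = 4.1544 × 105.7 = 439 MeV.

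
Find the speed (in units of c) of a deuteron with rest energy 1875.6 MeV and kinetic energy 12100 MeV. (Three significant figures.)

K = (γ−1)mc², so γ = 1 + 12100/1875.6 = 7.4513.
Then v/c = √(1 − γ⁻²) = √(1 − 0.0180109) = √0.9819891 = 0.991.

0.991c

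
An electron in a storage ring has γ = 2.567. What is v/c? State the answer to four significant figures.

0.9210

β = √(1 − 1/γ²) = √(1 − 1/6.589489) = √0.848243 = 0.9210.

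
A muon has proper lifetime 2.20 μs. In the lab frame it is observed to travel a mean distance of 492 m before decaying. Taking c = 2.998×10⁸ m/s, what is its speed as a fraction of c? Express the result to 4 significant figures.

0.5979c

Lab distance = (lab lifetime)·v = γτ·βc, so βγ = d/(cτ) = 492.0/(2.998×10⁸ × 2.200×10^-6) = 0.74595.
With βγ = 0.74595: γ² = 1 + (βγ)² = 1.556441, and β = (βγ)/γ = 0.74595/1.24757 = 0.5979.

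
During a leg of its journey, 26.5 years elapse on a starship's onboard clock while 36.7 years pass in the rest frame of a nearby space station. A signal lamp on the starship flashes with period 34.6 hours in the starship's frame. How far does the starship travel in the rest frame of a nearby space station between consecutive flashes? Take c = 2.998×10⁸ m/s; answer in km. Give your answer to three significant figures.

γ = Δt/Δτ = 36.7/26.5 = 1.38491.
β = √(1 − 1/γ²) = 0.69182. Lab-frame period = γτ = 1.38491×34.6 hours = 47.918 hours. Distance = βc × γτ = 0.69182 × 2.998×10⁸ m/s × 172504.8 s = 3.5779×10^13 m = 3.58×10^10 km.

3.58×10^10 km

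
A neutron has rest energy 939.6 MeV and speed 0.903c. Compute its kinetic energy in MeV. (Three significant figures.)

1250 MeV

γ = 1/√(1 − β²) = 1/√(1 − 0.815409) = 1/√0.184591 = 2.3275.
Kinetic energy: K = (γ − 1)mc² = (2.3275 − 1) × 939.6 MeV = 1.3275 × 939.6 = 1250 MeV.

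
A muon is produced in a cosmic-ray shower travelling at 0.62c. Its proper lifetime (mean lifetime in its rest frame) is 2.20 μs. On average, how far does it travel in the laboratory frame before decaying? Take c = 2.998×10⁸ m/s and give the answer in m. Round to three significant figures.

521 m

With β = 0.62, γ = 1/√(1 − 0.62²) = 1/√0.6156 = 1.2745.
Lab-frame lifetime: Δt = γτ = 1.2745 × 2.20 μs = 2.8039 μs.
Distance: d = vΔt = 0.62 × 2.998×10⁸ m/s × 2.8039×10^-6 s = 521 m.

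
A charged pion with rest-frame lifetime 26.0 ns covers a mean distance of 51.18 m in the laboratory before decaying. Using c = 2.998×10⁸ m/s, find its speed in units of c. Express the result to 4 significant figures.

0.9886c

Lab distance = (lab lifetime)·v = γτ·βc, so βγ = d/(cτ) = 51.18/(2.998×10⁸ × 2.600×10^-8) = 6.5659.
With βγ = 6.5659: γ² = 1 + (βγ)² = 44.111, and β = (βγ)/γ = 6.5659/6.64161 = 0.9886.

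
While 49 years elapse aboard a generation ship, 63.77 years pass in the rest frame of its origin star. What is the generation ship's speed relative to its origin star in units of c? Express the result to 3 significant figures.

0.640c

γ = Δt/Δτ = 63.77/49 = 1.3014.
β = √(1 − 1/γ²) = √(1 − 0.590444) = √0.409556 = 0.640.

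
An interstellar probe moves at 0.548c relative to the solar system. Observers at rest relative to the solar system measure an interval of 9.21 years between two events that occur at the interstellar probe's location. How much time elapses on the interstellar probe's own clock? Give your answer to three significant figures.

β² = 0.300304, so γ = 1/√0.699696 = 1.1955.
The interstellar probe's clock runs slow as seen from the solar system, so Δτ = Δt/γ = 9.21/1.1955 = 7.70 years.

7.70 years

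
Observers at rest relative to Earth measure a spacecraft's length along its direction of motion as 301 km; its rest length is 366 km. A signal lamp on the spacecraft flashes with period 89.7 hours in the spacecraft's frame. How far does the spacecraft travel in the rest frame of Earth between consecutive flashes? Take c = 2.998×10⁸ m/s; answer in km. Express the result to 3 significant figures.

6.70×10^10 km

γ = L₀/L = 366/301 = 1.21595.
β = √(1 − 1/γ²) = 0.56891. Lab-frame period = γτ = 1.21595×89.7 hours = 109.07 hours. Distance = βc × γτ = 0.56891 × 2.998×10⁸ m/s × 392652 s = 6.6970×10^13 m = 6.70×10^10 km.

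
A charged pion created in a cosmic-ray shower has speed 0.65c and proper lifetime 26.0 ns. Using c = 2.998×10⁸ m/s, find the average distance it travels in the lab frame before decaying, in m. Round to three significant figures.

6.67 m

γ = 1/√(1 − β²) = 1/√(1 − 0.4225) = 1/√0.5775 = 1/0.759934 = 1.3159.
Lab-frame lifetime: Δt = γτ = 1.3159 × 26.0 ns = 34.213 ns.
Distance: d = vΔt = 0.65 × 2.998×10⁸ m/s × 3.4213×10^-8 s = 6.67 m.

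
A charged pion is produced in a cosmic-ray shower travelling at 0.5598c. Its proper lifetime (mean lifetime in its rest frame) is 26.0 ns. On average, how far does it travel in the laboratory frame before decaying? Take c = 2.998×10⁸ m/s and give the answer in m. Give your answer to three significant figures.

5.27 m

Lorentz factor: γ = (1 − 0.31337604)^(−1/2) = 1.2068.
Lab-frame lifetime: Δt = γτ = 1.2068 × 26.0 ns = 31.377 ns.
Distance: d = vΔt = 0.5598 × 2.998×10⁸ m/s × 3.1377×10^-8 s = 5.27 m.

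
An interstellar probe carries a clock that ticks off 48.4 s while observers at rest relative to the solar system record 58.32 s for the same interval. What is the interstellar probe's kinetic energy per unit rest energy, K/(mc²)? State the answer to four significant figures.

0.2050

The time-dilation ratio gives γ = 58.32/48.4 = 1.20496.
Since K = (γ−1)mc², K/(mc²) = 1.20496 − 1 = 0.2050.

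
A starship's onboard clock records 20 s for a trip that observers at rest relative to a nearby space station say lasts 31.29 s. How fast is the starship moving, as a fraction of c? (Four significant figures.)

0.7691c

γ = Δt/Δτ = 31.29/20 = 1.5645.
β = √(1 − 1/γ²) = √(1 − 0.408553) = √0.591447 = 0.7691.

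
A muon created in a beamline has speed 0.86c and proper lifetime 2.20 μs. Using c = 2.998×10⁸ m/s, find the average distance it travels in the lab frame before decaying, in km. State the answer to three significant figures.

1.11 km

With β = 0.86, γ = 1/√(1 − 0.86²) = 1/√0.2604 = 1.9597.
Lab-frame lifetime: Δt = γτ = 1.9597 × 2.20 μs = 4.3113 μs.
Distance: d = vΔt = 0.86 × 2.998×10⁸ m/s × 4.3113×10^-6 s = 1110 m = 1.11 km.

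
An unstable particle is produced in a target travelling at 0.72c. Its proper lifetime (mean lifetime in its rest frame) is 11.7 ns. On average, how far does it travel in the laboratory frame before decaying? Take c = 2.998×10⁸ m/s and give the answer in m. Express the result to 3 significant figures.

3.64 m

Lorentz factor: γ = (1 − 0.5184)^(−1/2) = 1.441.
Lab-frame lifetime: Δt = γτ = 1.441 × 11.7 ns = 16.86 ns.
Distance: d = vΔt = 0.72 × 2.998×10⁸ m/s × 1.6860×10^-8 s = 3.64 m.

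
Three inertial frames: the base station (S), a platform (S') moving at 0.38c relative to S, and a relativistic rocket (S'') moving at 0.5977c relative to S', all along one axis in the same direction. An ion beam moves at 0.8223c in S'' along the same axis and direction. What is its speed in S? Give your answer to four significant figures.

Apply u = (u'+v)/(1+u'v) twice. Ion beam in the platform frame: (0.8223+0.5977)/(1+0.8223·0.5977) = 1.42/1.49148871 = 0.95207c.
That velocity, transformed to the rest frame of the base station: (0.95207+0.38)/(1+0.95207·0.38) = 1.33207/1.3617866 = 0.97818c.

0.9782c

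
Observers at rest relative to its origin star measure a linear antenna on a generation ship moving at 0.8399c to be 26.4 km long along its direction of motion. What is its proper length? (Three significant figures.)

γ = 1/√(1 − β²) = 1/√(1 − 0.70543201) = 1/√0.29456799 = 1/0.542741 = 1.8425.
Proper length: L₀ = γ·L = 1.8425 × 26.4 = 48.6 km.

48.6 km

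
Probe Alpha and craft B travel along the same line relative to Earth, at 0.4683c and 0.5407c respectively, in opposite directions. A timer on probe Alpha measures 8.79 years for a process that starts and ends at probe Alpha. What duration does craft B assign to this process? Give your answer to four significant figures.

14.82 years

Transform probe Alpha's velocity into craft B's frame: (0.4683 + 0.5407)/(1 + 0.4683·0.5407) = 1.009/1.25320981, so the relative speed is 0.80513c.
γ for this relative speed: γ = 1/√(1 − 0.648234) = 1.6861.
Probe Alpha's interval is proper; time dilation gives Δt_B = γΔτ = 1.6861 × 8.79 years = 14.82 years.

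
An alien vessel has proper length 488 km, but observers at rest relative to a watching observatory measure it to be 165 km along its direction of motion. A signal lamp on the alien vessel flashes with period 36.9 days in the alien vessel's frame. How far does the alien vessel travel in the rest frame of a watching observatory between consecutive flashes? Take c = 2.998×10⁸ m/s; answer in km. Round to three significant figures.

Length contraction gives γ = L₀/L = 488/165 = 2.95758.
β = √(1 − 1/γ²) = 0.94111. Lab-frame period = γτ = 2.95758×36.9 days = 109.13 days. Distance = βc × γτ = 0.94111 × 2.998×10⁸ m/s × 9428832 s = 2.6603×10^15 m = 2.66×10^12 km.

2.66×10^12 km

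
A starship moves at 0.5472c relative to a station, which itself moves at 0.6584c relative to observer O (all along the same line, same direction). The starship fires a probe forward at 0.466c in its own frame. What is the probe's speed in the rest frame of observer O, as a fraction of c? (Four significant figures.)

Compose velocities in two stages. Stage 1 (into S'): u₁ = (0.466+0.5472)/(1+0.466×0.5472) = 0.80733.
Stage 2 (into S): u = (0.80733+0.6584)/(1+0.80733×0.6584) = 0.95703, so the speed is 0.9570c.

0.9570c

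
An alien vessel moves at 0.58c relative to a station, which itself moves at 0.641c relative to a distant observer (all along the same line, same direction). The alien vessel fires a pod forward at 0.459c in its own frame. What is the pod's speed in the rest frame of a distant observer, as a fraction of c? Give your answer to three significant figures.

Apply u = (u'+v)/(1+u'v) twice. Pod in the station frame: (0.459+0.58)/(1+0.459·0.58) = 1.039/1.26622 = 0.82055c.
That velocity, transformed to the rest frame of a distant observer: (0.82055+0.641)/(1+0.82055·0.641) = 1.46155/1.52597255 = 0.95778c.

0.958c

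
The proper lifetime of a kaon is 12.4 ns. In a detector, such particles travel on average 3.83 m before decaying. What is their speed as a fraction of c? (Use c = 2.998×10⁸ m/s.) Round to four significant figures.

Let x = d/(cτ) = 3.830 m / (2.998×10⁸ m/s × 1.240×10^-8 s) = 1.0303. Since d = βγcτ, x = βγ = β/√(1−β²).
Solving: β² = x²/(1+x²) = 1.06152/2.06152 = 0.514921, so β = 0.7176.

0.7176c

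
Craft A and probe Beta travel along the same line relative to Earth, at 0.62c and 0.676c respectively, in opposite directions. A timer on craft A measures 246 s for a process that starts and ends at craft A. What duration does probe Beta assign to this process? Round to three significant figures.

604 s

The velocity of craft A relative to probe Beta is (0.62 + 0.676)c / (1 + 0.62×0.676) = 0.91324c; relative speed 0.91324c.
At |u| = 0.91324c, γ = (1 − 0.834007)^(−1/2) = 2.4545.
The clock on craft A records proper time, so probe Beta measures Δt = γΔτ = 2.4545 × 246 = 604 s.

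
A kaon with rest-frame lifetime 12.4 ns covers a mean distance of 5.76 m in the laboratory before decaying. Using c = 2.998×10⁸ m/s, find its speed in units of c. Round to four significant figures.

0.8402c

d = βγcτ ⇒ βγ = d/(cτ) = 5.760 m / (3.71752 m) = 1.5494.
β = (βγ)/√(1+(βγ)²) = 1.5494/√3.40064 = 0.8402.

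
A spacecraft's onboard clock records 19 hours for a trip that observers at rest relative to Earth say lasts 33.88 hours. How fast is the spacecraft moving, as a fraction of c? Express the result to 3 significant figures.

γ = Δt/Δτ = 33.88/19 = 1.7832.
β = √(1 − 1/γ²) = √(1 − 0.314485) = √0.685515 = 0.828.

0.828c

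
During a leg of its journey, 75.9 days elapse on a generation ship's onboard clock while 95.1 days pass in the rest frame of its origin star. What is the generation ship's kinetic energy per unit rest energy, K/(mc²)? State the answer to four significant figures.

The time-dilation ratio gives γ = 95.1/75.9 = 1.25296.
Since K = (γ−1)mc², K/(mc²) = 1.25296 − 1 = 0.2530.

0.2530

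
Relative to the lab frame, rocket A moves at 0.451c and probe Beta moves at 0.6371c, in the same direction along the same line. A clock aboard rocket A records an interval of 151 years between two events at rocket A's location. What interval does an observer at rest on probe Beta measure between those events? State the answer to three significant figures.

The velocity of rocket A relative to probe Beta is (0.451 − 0.6371)c / (1 − 0.451×0.6371) = −0.26113c; relative speed 0.26113c.
γ for this relative speed: γ = 1/√(1 − 0.0681889) = 1.0359.
Rocket A's interval is proper; time dilation gives Δt_B = γΔτ = 1.0359 × 151 years = 156 years.

156 years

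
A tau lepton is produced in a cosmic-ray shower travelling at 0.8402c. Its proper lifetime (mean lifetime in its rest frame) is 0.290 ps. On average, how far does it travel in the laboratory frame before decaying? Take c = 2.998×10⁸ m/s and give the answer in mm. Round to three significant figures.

0.135 mm

Lorentz factor: γ = (1 − 0.70593604)^(−1/2) = 1.8441.
Lab-frame lifetime: Δt = γτ = 1.8441 × 0.290 ps = 0.53479 ps.
Distance: d = vΔt = 0.8402 × 2.998×10⁸ m/s × 5.3479×10^-13 s = 1.35×10^-4 m = 0.135 mm.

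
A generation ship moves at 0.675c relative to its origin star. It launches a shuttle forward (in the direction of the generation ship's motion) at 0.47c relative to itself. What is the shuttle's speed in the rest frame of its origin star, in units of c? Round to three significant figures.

0.869c

In units of c, u = (u' + v)/(1 + u'v) with u' = 0.47 and v = 0.675.
Numerator: 0.47 + 0.675 = 1.145. Denominator: 1 + (0.47)(0.675) = 1.31725.
u = 1.145/1.31725 = 0.86924, so the speed is 0.869c.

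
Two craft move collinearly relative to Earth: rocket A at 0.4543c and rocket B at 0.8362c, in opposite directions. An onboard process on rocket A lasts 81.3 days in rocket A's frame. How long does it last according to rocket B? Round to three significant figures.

230 days

The velocity of rocket A relative to rocket B is (0.4543 + 0.8362)c / (1 + 0.4543×0.8362) = 0.93522c; relative speed 0.93522c.
γ for this relative speed: γ = 1/√(1 − 0.874636) = 2.8243.
Rocket A's interval is proper; time dilation gives Δt_B = γΔτ = 2.8243 × 81.3 days = 230 days.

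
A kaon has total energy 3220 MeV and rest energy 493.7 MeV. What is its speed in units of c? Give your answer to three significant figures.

0.988c

γ = E/(mc²) = 3220/493.7 = 6.5222.
β = √(1 − 1/γ²) = √(1 − 0.0235078) = √0.9764922 = 0.988.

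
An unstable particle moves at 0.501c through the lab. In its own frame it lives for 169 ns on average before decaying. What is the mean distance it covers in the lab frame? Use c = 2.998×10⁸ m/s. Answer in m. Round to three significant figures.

γ = 1/√(1 − β²) = 1/√(1 − 0.251001) = 1/√0.748999 = 1/0.865447 = 1.1555.
Lab-frame lifetime: Δt = γτ = 1.1555 × 169 ns = 195.28 ns.
Distance: d = vΔt = 0.501 × 2.998×10⁸ m/s × 1.9528×10^-7 s = 29.3 m.

29.3 m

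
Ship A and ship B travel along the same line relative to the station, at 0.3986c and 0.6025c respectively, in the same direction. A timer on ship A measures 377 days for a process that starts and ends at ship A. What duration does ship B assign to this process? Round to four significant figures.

391.4 days

Speed of ship A in ship B's frame: u = (v_A − v_B)/(1 − v_A v_B/c²) = (0.3986 − 0.6025)/(1 − 0.3986×0.6025) = −0.2039/0.7598435 = −0.26834; |u| = 0.26834c.
At |u| = 0.26834c, γ = (1 − 0.0720064)^(−1/2) = 1.0381.
The clock on ship A records proper time, so ship B measures Δt = γΔτ = 1.0381 × 377 = 391.4 days.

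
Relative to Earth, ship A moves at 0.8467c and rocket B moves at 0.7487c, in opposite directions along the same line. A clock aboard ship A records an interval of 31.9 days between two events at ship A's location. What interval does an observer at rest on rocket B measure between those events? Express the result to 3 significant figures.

148 days

Transform ship A's velocity into rocket B's frame: (0.8467 + 0.7487)/(1 + 0.8467·0.7487) = 1.5954/1.63392429, so the relative speed is 0.97642c.
At |u| = 0.97642c, γ = (1 − 0.953396)^(−1/2) = 4.6322.
Ship A's interval is proper; time dilation gives Δt_B = γΔτ = 4.6322 × 31.9 days = 148 days.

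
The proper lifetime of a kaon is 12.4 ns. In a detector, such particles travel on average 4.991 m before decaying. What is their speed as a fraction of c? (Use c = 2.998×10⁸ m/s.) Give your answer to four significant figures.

Lab distance = (lab lifetime)·v = γτ·βc, so βγ = d/(cτ) = 4.991/(2.998×10⁸ × 1.240×10^-8) = 1.3426.
With βγ = 1.3426: γ² = 1 + (βγ)² = 2.80257, and β = (βγ)/γ = 1.3426/1.67409 = 0.8020.

0.8020c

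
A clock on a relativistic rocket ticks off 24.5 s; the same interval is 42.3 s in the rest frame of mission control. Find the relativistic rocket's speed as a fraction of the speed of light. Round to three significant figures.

0.815c

γ = Δt/Δτ = 42.3/24.5 = 1.7265.
β = √(1 − 1/γ²) = √(1 − 0.33548) = √0.66452 = 0.815.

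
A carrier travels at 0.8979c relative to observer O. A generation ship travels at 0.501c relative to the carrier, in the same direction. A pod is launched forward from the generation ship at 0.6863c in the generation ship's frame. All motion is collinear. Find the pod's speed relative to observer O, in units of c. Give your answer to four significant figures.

0.9934c

Compose velocities in two stages. Stage 1 (into S'): u₁ = (0.6863+0.501)/(1+0.6863×0.501) = 0.88352.
Stage 2 (into S): u = (0.88352+0.8979)/(1+0.88352×0.8979) = 0.99337, so the speed is 0.9934c.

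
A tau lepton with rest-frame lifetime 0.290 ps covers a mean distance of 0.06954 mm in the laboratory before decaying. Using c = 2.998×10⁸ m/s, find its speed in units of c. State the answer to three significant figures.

d = βγcτ ⇒ βγ = d/(cτ) = 6.954×10^-5 m / (8.6942×10^-5 m) = 0.79984.
β = (βγ)/√(1+(βγ)²) = 0.79984/√1.639744 = 0.625.

0.625c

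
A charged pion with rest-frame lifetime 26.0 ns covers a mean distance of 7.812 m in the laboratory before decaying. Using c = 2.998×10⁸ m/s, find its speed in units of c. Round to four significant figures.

0.7079c

Let x = d/(cτ) = 7.812 m / (2.998×10⁸ m/s × 2.600×10^-8 s) = 1.0022. Since d = βγcτ, x = βγ = β/√(1−β²).
Solving: β² = x²/(1+x²) = 1.0044/2.0044 = 0.501098, so β = 0.7079.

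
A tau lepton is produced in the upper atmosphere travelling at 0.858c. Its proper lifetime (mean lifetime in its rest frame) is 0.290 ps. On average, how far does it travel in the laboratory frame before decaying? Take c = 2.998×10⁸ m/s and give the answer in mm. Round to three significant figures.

β² = 0.736164, so γ = 1/√0.263836 = 1.9469.
Lab-frame lifetime: Δt = γτ = 1.9469 × 0.290 ps = 0.5646 ps.
Distance: d = vΔt = 0.858 × 2.998×10⁸ m/s × 5.6460×10^-13 s = 1.45×10^-4 m = 0.145 mm.

0.145 mm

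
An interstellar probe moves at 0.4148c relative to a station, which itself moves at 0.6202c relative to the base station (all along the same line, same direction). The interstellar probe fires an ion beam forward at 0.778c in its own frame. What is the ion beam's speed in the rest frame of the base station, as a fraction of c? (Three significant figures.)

0.976c

Apply u = (u'+v)/(1+u'v) twice. Ion beam in the station frame: (0.778+0.4148)/(1+0.778·0.4148) = 1.1928/1.3227144 = 0.90178c.
That velocity, transformed to the rest frame of the base station: (0.90178+0.6202)/(1+0.90178·0.6202) = 1.52198/1.559283956 = 0.97608c.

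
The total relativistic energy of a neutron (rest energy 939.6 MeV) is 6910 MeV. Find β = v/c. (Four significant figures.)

0.9907

γ = E/(mc²) = 6910/939.6 = 7.3542.
β = √(1 − 1/γ²) = √(1 − 0.0184897) = √0.9815103 = 0.9907.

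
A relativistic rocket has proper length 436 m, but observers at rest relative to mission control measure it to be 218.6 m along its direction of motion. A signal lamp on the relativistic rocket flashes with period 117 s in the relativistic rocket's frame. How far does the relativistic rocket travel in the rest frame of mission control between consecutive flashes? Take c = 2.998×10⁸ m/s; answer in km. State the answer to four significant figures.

6.053×10^7 km

γ = L₀/L = 436/218.6 = 1.99451.
β = √(1 − 1/γ²) = 0.86523. Lab-frame period = γτ = 1.99451×117 s = 233.36 s. Distance = βc × γτ = 0.86523 × 2.998×10⁸ m/s × 233.36 s = 6.0533×10^10 m = 6.053×10^7 km.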